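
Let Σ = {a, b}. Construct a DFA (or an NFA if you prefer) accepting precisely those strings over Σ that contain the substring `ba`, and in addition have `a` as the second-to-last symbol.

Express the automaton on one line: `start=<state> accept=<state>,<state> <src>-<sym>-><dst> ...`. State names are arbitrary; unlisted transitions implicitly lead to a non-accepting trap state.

Build one automaton per condition and run them in lockstep. One (3 states) tracks whether and how much of `ba` has been seen; the other (7 states) tracks the last 2 symbols read. Each combined state is a pair, one component from each; accept when both components accept.
10 states suffice.
        a   b  
>  q0   q1  q2 
   q1   q3  q4 
   q2   q5  q6 
   q3   q3  q4 
   q4   q5  q6 
   q5   q7  q8 
   q6   q5  q6 
 * q7   q7  q8 
 * q8   q5  q9 
   q9   q5  q9 
(> = start, * = accepting)

start=q0 accept=q7,q8 q0-a->q1 q0-b->q2 q1-a->q3 q1-b->q4 q2-a->q5 q2-b->q6 q3-a->q3 q3-b->q4 q4-a->q5 q4-b->q6 q5-a->q7 q5-b->q8 q6-a->q5 q6-b->q6 q7-a->q7 q7-b->q8 q8-a->q5 q8-b->q9 q9-a->q5 q9-b->q9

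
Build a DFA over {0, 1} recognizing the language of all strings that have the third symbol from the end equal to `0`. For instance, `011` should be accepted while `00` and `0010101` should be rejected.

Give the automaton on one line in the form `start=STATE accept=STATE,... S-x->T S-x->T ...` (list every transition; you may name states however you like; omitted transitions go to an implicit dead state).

start=S0 accept=S7,S8,S9,S10 S0-0->S1 S0-1->S2 S1-0->S3 S1-1->S4 S2-0->S5 S2-1->S6 S3-0->S7 S3-1->S8 S4-0->S9 S4-1->S10 S5-0->S11 S5-1->S12 S6-0->S13 S6-1->S14 S7-0->S7 S7-1->S8 S8-0->S9 S8-1->S10 S9-0->S11 S9-1->S12 S10-0->S13 S10-1->S14 S11-0->S7 S11-1->S8 S12-0->S9 S12-1->S10 S13-0->S11 S13-1->S12 S14-0->S13 S14-1->S14

A DFA must remember the last 3 symbols (since which symbol is third-to-last isn't known until the input ends). Use one state per possible window of the last ≤3 symbols; accept from those whose window starts with `0`.
15 states suffice.
          0    1  
>  S0     S1   S2 
   S1     S3   S4 
   S2     S5   S6 
   S3     S7   S8 
   S4     S9  S10 
   S5    S11  S12 
   S6    S13  S14 
 * S7     S7   S8 
 * S8     S9  S10 
 * S9    S11  S12 
 * S10   S13  S14 
   S11    S7   S8 
   S12    S9  S10 
   S13   S11  S12 
   S14   S13  S14 
(> = start, * = accepting)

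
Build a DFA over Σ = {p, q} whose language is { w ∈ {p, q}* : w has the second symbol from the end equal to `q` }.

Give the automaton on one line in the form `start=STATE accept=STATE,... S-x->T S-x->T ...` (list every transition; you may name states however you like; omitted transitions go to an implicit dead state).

A DFA must remember the last 2 symbols (since which symbol is second-to-last isn't known until the input ends). Use one state per possible window of the last ≤2 symbols; accept from those whose window starts with `q`.
7 states suffice.
        p   q  
>  S0   S1  S2 
   S1   S3  S4 
   S2   S5  S6 
   S3   S3  S4 
   S4   S5  S6 
 * S5   S3  S4 
 * S6   S5  S6 
(> = start, * = accepting)

start=S0 accept=S5,S6 S0-p->S1 S0-q->S2 S1-p->S3 S1-q->S4 S2-p->S5 S2-q->S6 S3-p->S3 S3-q->S4 S4-p->S5 S4-q->S6 S5-p->S3 S5-q->S4 S6-p->S5 S6-q->S6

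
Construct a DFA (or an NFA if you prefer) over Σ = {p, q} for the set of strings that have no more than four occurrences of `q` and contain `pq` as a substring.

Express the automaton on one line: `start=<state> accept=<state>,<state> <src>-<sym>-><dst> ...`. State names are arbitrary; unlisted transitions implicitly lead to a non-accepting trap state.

start=S0 accept=S3,S6,S9,S12 S0-p->S1 S0-q->S2 S1-p->S1 S1-q->S3 S2-p->S4 S2-q->S5 S3-p->S3 S3-q->S6 S4-p->S4 S4-q->S6 S5-p->S7 S5-q->S8 S6-p->S6 S6-q->S9 S7-p->S7 S7-q->S9 S8-p->S10 S8-q->S11 S9-p->S9 S9-q->S12 S10-p->S10 S10-q->S12 S11-p->S11 S11-q->S11 S12-p->S12 S12-q->S11

Handle the two conditions separately and then intersect. The first has 6 states tracking the count of `q`s, saturating at 5; the second has 3 states tracking whether and how much of `pq` has been seen. A product state is a pair (one from each), accepting exactly when both do. After merging equivalent states the machine shrinks.
With 13 states:
          p    q  
>  S0     S1   S2 
   S1     S1   S3 
   S2     S4   S5 
 * S3     S3   S6 
   S4     S4   S6 
   S5     S7   S8 
 * S6     S6   S9 
   S7     S7   S9 
   S8    S10  S11 
 * S9     S9  S12 
   S10   S10  S12 
   S11   S11  S11 
 * S12   S12  S11 
(> = start, * = accepting)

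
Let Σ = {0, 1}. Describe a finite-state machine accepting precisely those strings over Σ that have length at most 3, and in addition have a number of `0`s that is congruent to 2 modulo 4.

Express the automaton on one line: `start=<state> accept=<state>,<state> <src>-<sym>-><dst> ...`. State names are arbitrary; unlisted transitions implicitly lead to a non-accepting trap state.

Run two small machines in parallel and take their product. One (5 states) tracks the input length, saturating at 4; the other (4 states) tracks the count of `0`s modulo 4. Each combined state is a pair, one component from each; accept when both components accept.
       0  1 
>  A   B  C 
   B   D  E 
   C   E  F 
 * D   G  H 
   E   H  I 
   F   I  J 
   G   K  L 
 * H   L  M 
   I   M  N 
   J   N  K 
   K   N  K 
   L   K  L 
   M   L  M 
   N   M  N 
(> = start, * = accepting)

start=A accept=D,H A-0->B A-1->C B-0->D B-1->E C-0->E C-1->F D-0->G D-1->H E-0->H E-1->I F-0->I F-1->J G-0->K G-1->L H-0->L H-1->M I-0->M I-1->N J-0->N J-1->K K-0->N K-1->K L-0->K L-1->L M-0->L M-1->M N-0->M N-1->N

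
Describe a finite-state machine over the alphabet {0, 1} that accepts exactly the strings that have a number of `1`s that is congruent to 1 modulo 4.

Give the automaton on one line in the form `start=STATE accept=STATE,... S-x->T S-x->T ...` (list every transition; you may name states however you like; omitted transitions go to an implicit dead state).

Keep the running count of `1`s modulo 4: each `1` advances along the cycle q0 → q1 → q2 → q3 → q0 while other symbols loop. Accept at q1.
With 4 states:
        0   1  
>  q0   q0  q1 
 * q1   q1  q2 
   q2   q2  q3 
   q3   q3  q0 
(> = start, * = accepting)

start=q0 accept=q1 q0-0->q0 q0-1->q1 q1-0->q1 q1-1->q2 q2-0->q2 q2-1->q3 q3-0->q3 q3-1->q0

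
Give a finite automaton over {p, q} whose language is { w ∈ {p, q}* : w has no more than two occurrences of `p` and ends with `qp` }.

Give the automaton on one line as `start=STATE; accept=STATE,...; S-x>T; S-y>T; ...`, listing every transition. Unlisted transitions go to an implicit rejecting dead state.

start=A; accept=F,G; A-p>B; A-q>C; B-p>D; B-q>E; C-p>F; C-q>C; D-p>D; D-q>D; E-p>G; E-q>E; F-p>D; F-q>E; G-p>D; G-q>D

Run two small machines in parallel and take their product. One (4 states) tracks the count of `p`s, saturating at 3; the other (3 states) tracks how much of the suffix `qp` has currently been matched. Each combined state is a pair, one component from each; accept when both components accept. Equivalent product states are then merged.
A 7-state machine:
       p  q 
>  A   B  C 
   B   D  E 
   C   F  C 
   D   D  D 
   E   G  E 
 * F   D  E 
 * G   D  D 
(> = start, * = accepting)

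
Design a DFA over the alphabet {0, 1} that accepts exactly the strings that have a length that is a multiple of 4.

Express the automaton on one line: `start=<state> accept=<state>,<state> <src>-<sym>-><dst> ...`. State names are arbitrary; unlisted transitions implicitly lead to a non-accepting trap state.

start=S0 accept=S0 S0-0->S1 S0-1->S1 S1-0->S2 S1-1->S2 S2-0->S3 S2-1->S3 S3-0->S0 S3-1->S0

Only the length mod 4 matters, so use a 4-cycle: from any state, every input symbol moves to the next state, wrapping S3 back to S0. Mark S0 accepting.
With 4 states:
        0   1  
>* S0   S1  S1 
   S1   S2  S2 
   S2   S3  S3 
   S3   S0  S0 
(> = start, * = accepting)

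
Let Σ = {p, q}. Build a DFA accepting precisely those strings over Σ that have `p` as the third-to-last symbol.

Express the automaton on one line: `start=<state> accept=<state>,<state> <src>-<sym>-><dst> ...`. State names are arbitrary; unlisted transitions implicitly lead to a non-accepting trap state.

start=s0 accept=s7,s8,s9,s10 s0-p->s1 s0-q->s2 s1-p->s3 s1-q->s4 s2-p->s5 s2-q->s6 s3-p->s7 s3-q->s8 s4-p->s9 s4-q->s10 s5-p->s11 s5-q->s12 s6-p->s13 s6-q->s14 s7-p->s7 s7-q->s8 s8-p->s9 s8-q->s10 s9-p->s11 s9-q->s12 s10-p->s13 s10-q->s14 s11-p->s7 s11-q->s8 s12-p->s9 s12-q->s10 s13-p->s11 s13-q->s12 s14-p->s13 s14-q->s14

Because acceptance depends on a position counted from the end, the machine has to buffer the most recent 3 symbols. Make each state the string of the last up-to-3 symbols read; on input `x` shift the window left and append `x`. Accept when the buffered window has length 3 and begins with `p`.
A 15-state machine:
          p    q  
>  s0     s1   s2 
   s1     s3   s4 
   s2     s5   s6 
   s3     s7   s8 
   s4     s9  s10 
   s5    s11  s12 
   s6    s13  s14 
 * s7     s7   s8 
 * s8     s9  s10 
 * s9    s11  s12 
 * s10   s13  s14 
   s11    s7   s8 
   s12    s9  s10 
   s13   s11  s12 
   s14   s13  s14 
(> = start, * = accepting)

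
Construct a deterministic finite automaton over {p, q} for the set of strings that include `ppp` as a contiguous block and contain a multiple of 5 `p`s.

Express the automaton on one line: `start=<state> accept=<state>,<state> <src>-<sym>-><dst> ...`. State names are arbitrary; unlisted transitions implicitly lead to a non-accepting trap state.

Handle the two conditions separately and then intersect. The first has 4 states tracking whether and how much of `ppp` has been seen; the second has 5 states tracking the count of `p`s modulo 5. A product state is a pair (one from each), accepting exactly when both do.
20 states suffice.
          p    q  
>  S0     S1   S0 
   S1     S2   S3 
   S2     S4   S5 
   S3     S6   S3 
   S4     S7   S4 
   S5     S8   S5 
   S6     S9   S5 
   S7    S10   S7 
   S8    S11  S12 
   S9     S7  S12 
 * S10   S13  S10 
   S11   S10  S14 
   S12   S15  S12 
   S13   S16  S13 
   S14   S17  S14 
   S15   S18  S14 
   S16    S4  S16 
   S17   S19   S0 
   S18   S13   S0 
   S19   S16   S3 
(> = start, * = accepting)

start=S0 accept=S10 S0-p->S1 S0-q->S0 S1-p->S2 S1-q->S3 S2-p->S4 S2-q->S5 S3-p->S6 S3-q->S3 S4-p->S7 S4-q->S4 S5-p->S8 S5-q->S5 S6-p->S9 S6-q->S5 S7-p->S10 S7-q->S7 S8-p->S11 S8-q->S12 S9-p->S7 S9-q->S12 S10-p->S13 S10-q->S10 S11-p->S10 S11-q->S14 S12-p->S15 S12-q->S12 S13-p->S16 S13-q->S13 S14-p->S17 S14-q->S14 S15-p->S18 S15-q->S14 S16-p->S4 S16-q->S16 S17-p->S19 S17-q->S0 S18-p->S13 S18-q->S0 S19-p->S16 S19-q->S3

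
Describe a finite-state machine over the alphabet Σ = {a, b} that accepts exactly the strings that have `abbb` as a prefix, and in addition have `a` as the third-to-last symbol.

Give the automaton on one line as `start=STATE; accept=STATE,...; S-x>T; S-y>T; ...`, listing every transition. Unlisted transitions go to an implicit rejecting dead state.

Handle the two conditions separately and then intersect. The first has 6 states tracking whether the input so far still matches the prefix `abbb`; the second has 15 states tracking the last 3 symbols read. A product state is a pair (one from each), accepting exactly when both do. After merging equivalent states the machine shrinks.
A 13-state machine:
          a    b  
>  s0     s1   s2 
   s1     s2   s3 
   s2     s2   s2 
   s3     s2   s4 
   s4     s2   s5 
   s5     s6   s5 
   s6     s7   s8 
   s7     s9  s10 
   s8    s11  s12 
 * s9     s9  s10 
 * s10   s11  s12 
 * s11    s7   s8 
 * s12    s6   s5 
(> = start, * = accepting)

start=s0; accept=s9,s10,s11,s12; s0-a>s1; s0-b>s2; s1-a>s2; s1-b>s3; s2-a>s2; s2-b>s2; s3-a>s2; s3-b>s4; s4-a>s2; s4-b>s5; s5-a>s6; s5-b>s5; s6-a>s7; s6-b>s8; s7-a>s9; s7-b>s10; s8-a>s11; s8-b>s12; s9-a>s9; s9-b>s10; s10-a>s11; s10-b>s12; s11-a>s7; s11-b>s8; s12-a>s6; s12-b>s5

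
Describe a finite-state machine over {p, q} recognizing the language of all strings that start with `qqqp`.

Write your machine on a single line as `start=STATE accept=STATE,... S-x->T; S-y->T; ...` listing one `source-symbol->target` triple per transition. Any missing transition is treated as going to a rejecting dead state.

Check the first 4 symbols one by one: A through D record how many have matched `qqqp` so far; any wrong symbol goes to the dead state F. After all 4 match we enter the accepting sink E.
A 6-state machine:
       p  q 
>  A   F  B 
   B   F  C 
   C   F  D 
   D   E  F 
 * E   E  E 
   F   F  F 
(> = start, * = accepting)

start=A; accept=E; A-p->F; A-q->B; B-p->F; B-q->C; C-p->F; C-q->D; D-p->E; D-q->F; E-p->E; E-q->E; F-p->F; F-q->F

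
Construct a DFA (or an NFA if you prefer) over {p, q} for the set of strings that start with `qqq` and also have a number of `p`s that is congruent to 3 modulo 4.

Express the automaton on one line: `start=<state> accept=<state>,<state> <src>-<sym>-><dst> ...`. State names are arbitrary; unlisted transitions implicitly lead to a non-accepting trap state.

Build one automaton per condition and run them in lockstep. The first has 5 states tracking whether the input so far still matches the prefix `qqq`; the second has 4 states tracking the count of `p`s modulo 4. A product state is a pair (one from each), accepting exactly when both do.
11 states suffice.
       p  q 
>  A   B  C 
   B   D  B 
   C   B  E 
   D   F  D 
   E   B  G 
   F   H  F 
   G   I  G 
   H   B  H 
   I   J  I 
   J   K  J 
 * K   G  K 
(> = start, * = accepting)

start=A accept=K A-p->B A-q->C B-p->D B-q->B C-p->B C-q->E D-p->F D-q->D E-p->B E-q->G F-p->H F-q->F G-p->I G-q->G H-p->B H-q->H I-p->J I-q->I J-p->K J-q->J K-p->G K-q->K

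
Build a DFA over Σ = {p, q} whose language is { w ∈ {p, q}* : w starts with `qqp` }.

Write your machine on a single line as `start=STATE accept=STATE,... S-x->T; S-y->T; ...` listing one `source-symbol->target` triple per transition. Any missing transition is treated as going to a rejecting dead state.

Check the first 3 symbols one by one: S0 through S2 record how many have matched `qqp` so far; any wrong symbol goes to the dead state S4. After all 3 match we enter the accepting sink S3.
5 states suffice.
        p   q  
>  S0   S4  S1 
   S1   S4  S2 
   S2   S3  S4 
 * S3   S3  S3 
   S4   S4  S4 
(> = start, * = accepting)

start=S0; accept=S3; S0-p->S4; S0-q->S1; S1-p->S4; S1-q->S2; S2-p->S3; S2-q->S4; S3-p->S3; S3-q->S3; S4-p->S4; S4-q->S4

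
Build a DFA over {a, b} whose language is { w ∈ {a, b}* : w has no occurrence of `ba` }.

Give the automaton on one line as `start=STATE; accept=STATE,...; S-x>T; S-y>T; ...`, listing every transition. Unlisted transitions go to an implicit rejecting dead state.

start=q0; accept=q0,q1; q0-a>q0; q0-b>q1; q1-a>q2; q1-b>q1; q2-a>q2; q2-b>q2

Track partial matches of the forbidden pattern `ba`. State q2 is a dead state reached once `ba` has occurred; every other state accepts. q0 means no part of `ba` is currently matched.
With 3 states:
        a   b  
>* q0   q0  q1 
 * q1   q2  q1 
   q2   q2  q2 
(> = start, * = accepting)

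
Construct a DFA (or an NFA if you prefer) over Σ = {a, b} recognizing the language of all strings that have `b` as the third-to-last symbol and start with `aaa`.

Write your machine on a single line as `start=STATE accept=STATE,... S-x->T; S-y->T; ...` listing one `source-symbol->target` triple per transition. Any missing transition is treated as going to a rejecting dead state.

start=s0; accept=s8,s9,s10,s11; s0-a->s1; s0-b->s2; s1-a->s3; s1-b->s2; s2-a->s2; s2-b->s2; s3-a->s4; s3-b->s2; s4-a->s4; s4-b->s5; s5-a->s6; s5-b->s7; s6-a->s8; s6-b->s9; s7-a->s10; s7-b->s11; s8-a->s4; s8-b->s5; s9-a->s6; s9-b->s7; s10-a->s8; s10-b->s9; s11-a->s10; s11-b->s11

Build one automaton per condition and run them in lockstep. One (15 states) tracks the last 3 symbols read; the other (5 states) tracks whether the input so far still matches the prefix `aaa`. Each combined state is a pair, one component from each; accept when both components accept. Equivalent product states are then merged.
A 12-state machine:
          a    b  
>  s0     s1   s2 
   s1     s3   s2 
   s2     s2   s2 
   s3     s4   s2 
   s4     s4   s5 
   s5     s6   s7 
   s6     s8   s9 
   s7    s10  s11 
 * s8     s4   s5 
 * s9     s6   s7 
 * s10    s8   s9 
 * s11   s10  s11 
(> = start, * = accepting)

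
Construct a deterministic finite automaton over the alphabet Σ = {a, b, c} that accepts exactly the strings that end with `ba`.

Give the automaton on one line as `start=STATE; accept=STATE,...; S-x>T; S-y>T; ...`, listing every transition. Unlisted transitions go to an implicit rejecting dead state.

Let each state record the length of the longest suffix of the input read so far that is also a prefix of `ba`. s1 means the last symbol is `b`; s2 means the last 2 symbols are `ba`. Accept only at s2, where the string currently ends in `ba`.
        a   b   c  
>  s0   s0  s1  s0 
   s1   s2  s1  s0 
 * s2   s0  s1  s0 
(> = start, * = accepting)

start=s0; accept=s2; s0-a>s0; s0-b>s1; s0-c>s0; s1-a>s2; s1-b>s1; s1-c>s0; s2-a>s0; s2-b>s1; s2-c>s0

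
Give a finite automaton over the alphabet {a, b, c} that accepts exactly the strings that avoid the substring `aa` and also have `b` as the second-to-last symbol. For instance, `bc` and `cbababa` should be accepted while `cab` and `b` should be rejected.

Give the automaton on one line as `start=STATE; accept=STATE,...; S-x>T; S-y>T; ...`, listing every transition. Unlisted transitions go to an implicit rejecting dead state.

start=S0; accept=S4,S5,S6; S0-a>S1; S0-b>S2; S0-c>S0; S1-a>S3; S1-b>S2; S1-c>S0; S2-a>S4; S2-b>S5; S2-c>S6; S3-a>S3; S3-b>S3; S3-c>S3; S4-a>S3; S4-b>S2; S4-c>S0; S5-a>S4; S5-b>S5; S5-c>S6; S6-a>S1; S6-b>S2; S6-c>S0

Build one automaton per condition and run them in lockstep. One (3 states) tracks partial matches of the forbidden pattern `aa`; the other (13 states) tracks the last 2 symbols read. Each combined state is a pair, one component from each; accept when both components accept. Minimizing collapses redundant product states.
7 states suffice.
        a   b   c  
>  S0   S1  S2  S0 
   S1   S3  S2  S0 
   S2   S4  S5  S6 
   S3   S3  S3  S3 
 * S4   S3  S2  S0 
 * S5   S4  S5  S6 
 * S6   S1  S2  S0 
(> = start, * = accepting)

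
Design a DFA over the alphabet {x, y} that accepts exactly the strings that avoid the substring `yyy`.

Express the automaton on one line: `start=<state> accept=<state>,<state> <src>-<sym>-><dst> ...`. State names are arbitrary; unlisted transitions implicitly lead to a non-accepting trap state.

This is the complement of 'contains `yyy`'. Use the same substring-matching states — S0 through S3 holding how much of `yyy` has just been matched — but flip the accepting set: everything except the trap S3 accepts.
With 4 states:
        x   y  
>* S0   S0  S1 
 * S1   S0  S2 
 * S2   S0  S3 
   S3   S3  S3 
(> = start, * = accepting)

start=S0 accept=S0,S1,S2 S0-x->S0 S0-y->S1 S1-x->S0 S1-y->S2 S2-x->S0 S2-y->S3 S3-x->S3 S3-y->S3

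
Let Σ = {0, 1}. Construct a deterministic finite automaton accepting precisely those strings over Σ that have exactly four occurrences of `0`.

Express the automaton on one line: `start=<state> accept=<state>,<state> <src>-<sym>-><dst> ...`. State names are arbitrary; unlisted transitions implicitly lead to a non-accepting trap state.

start=s0 accept=s4 s0-0->s1 s0-1->s0 s1-0->s2 s1-1->s1 s2-0->s3 s2-1->s2 s3-0->s4 s3-1->s3 s4-0->s5 s4-1->s4 s5-0->s5 s5-1->s5

Count `0`s, saturating at 5: states s0 through s4 mean 0 through 4 `0`s seen; s5 means more than 4. Each `0` increments (capped at s5); other symbols loop. Accept from {s4}.
        0   1  
>  s0   s1  s0 
   s1   s2  s1 
   s2   s3  s2 
   s3   s4  s3 
 * s4   s5  s4 
   s5   s5  s5 
(> = start, * = accepting)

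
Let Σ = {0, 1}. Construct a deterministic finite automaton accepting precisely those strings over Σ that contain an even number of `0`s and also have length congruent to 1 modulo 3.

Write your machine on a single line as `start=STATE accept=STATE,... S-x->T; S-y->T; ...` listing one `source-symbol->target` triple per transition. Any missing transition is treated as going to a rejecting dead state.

start=S0; accept=S2; S0-0->S1; S0-1->S2; S1-0->S3; S1-1->S4; S2-0->S4; S2-1->S3; S3-0->S5; S3-1->S0; S4-0->S0; S4-1->S5; S5-0->S2; S5-1->S1

Run two small machines in parallel and take their product. The first has 2 states tracking the count of `0`s modulo 2; the second has 3 states tracking the input length modulo 3. A product state is a pair (one from each), accepting exactly when both do.
A 6-state machine:
        0   1  
>  S0   S1  S2 
   S1   S3  S4 
 * S2   S4  S3 
   S3   S5  S0 
   S4   S0  S5 
   S5   S2  S1 
(> = start, * = accepting)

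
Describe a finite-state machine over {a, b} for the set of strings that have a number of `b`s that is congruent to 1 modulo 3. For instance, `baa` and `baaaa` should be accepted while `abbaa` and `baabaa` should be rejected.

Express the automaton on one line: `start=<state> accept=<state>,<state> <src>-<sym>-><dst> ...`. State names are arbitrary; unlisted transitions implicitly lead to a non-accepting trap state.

start=S0 accept=S1 S0-a->S0 S0-b->S1 S1-a->S1 S1-b->S2 S2-a->S2 S2-b->S0

Keep the running count of `b`s modulo 3: each `b` advances along the cycle S0 → S1 → S2 → S0 while other symbols loop. Accept at S1.
A 3-state machine:
        a   b  
>  S0   S0  S1 
 * S1   S1  S2 
   S2   S2  S0 
(> = start, * = accepting)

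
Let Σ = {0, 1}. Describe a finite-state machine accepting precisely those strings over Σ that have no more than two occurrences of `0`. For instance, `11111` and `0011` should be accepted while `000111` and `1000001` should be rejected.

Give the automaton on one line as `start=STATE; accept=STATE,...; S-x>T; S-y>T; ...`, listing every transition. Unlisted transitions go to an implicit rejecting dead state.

Count `0`s, saturating at 3: states q0 through q2 mean 0 through 2 `0`s seen; q3 means more than 2. Each `0` increments (capped at q3); other symbols loop. Accept from {q0, q1, q2}.
        0   1  
>* q0   q1  q0 
 * q1   q2  q1 
 * q2   q3  q2 
   q3   q3  q3 
(> = start, * = accepting)

start=q0; accept=q0,q1,q2; q0-0>q1; q0-1>q0; q1-0>q2; q1-1>q1; q2-0>q3; q2-1>q2; q3-0>q3; q3-1>q3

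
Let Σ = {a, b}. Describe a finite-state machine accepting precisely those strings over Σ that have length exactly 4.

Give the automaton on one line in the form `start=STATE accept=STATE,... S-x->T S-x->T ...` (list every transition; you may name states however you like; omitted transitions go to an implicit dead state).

Count input length up to 5: every symbol moves from S0 toward S5, which means 'more than 4' and absorbs. Accept from {S4}.
6 states suffice.
        a   b  
>  S0   S1  S1 
   S1   S2  S2 
   S2   S3  S3 
   S3   S4  S4 
 * S4   S5  S5 
   S5   S5  S5 
(> = start, * = accepting)

start=S0 accept=S4 S0-a->S1 S0-b->S1 S1-a->S2 S1-b->S2 S2-a->S3 S2-b->S3 S3-a->S4 S3-b->S4 S4-a->S5 S4-b->S5 S5-a->S5 S5-b->S5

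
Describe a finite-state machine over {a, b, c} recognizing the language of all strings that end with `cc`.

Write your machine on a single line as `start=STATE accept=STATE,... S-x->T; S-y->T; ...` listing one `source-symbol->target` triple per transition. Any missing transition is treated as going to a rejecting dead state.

Let each state record the length of the longest suffix of the input read so far that is also a prefix of `cc`. s1 means the last symbol is `c`; s2 means the last 2 symbols are `cc`. Accept only at s2, where the string currently ends in `cc`.
A 3-state machine:
        a   b   c  
>  s0   s0  s0  s1 
   s1   s0  s0  s2 
 * s2   s0  s0  s2 
(> = start, * = accepting)

start=s0; accept=s2; s0-a->s0; s0-b->s0; s0-c->s1; s1-a->s0; s1-b->s0; s1-c->s2; s2-a->s0; s2-b->s0; s2-c->s2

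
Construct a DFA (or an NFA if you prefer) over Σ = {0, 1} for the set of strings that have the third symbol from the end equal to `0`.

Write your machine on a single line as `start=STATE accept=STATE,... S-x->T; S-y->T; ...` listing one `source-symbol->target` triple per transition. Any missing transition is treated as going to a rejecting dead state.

start=s0; accept=s7,s8,s9,s10; s0-0->s1; s0-1->s2; s1-0->s3; s1-1->s4; s2-0->s5; s2-1->s6; s3-0->s7; s3-1->s8; s4-0->s9; s4-1->s10; s5-0->s11; s5-1->s12; s6-0->s13; s6-1->s14; s7-0->s7; s7-1->s8; s8-0->s9; s8-1->s10; s9-0->s11; s9-1->s12; s10-0->s13; s10-1->s14; s11-0->s7; s11-1->s8; s12-0->s9; s12-1->s10; s13-0->s11; s13-1->s12; s14-0->s13; s14-1->s14

A DFA must remember the last 3 symbols (since which symbol is third-to-last isn't known until the input ends). Use one state per possible window of the last ≤3 symbols; accept from those whose window starts with `0`.
15 states suffice.
          0    1  
>  s0     s1   s2 
   s1     s3   s4 
   s2     s5   s6 
   s3     s7   s8 
   s4     s9  s10 
   s5    s11  s12 
   s6    s13  s14 
 * s7     s7   s8 
 * s8     s9  s10 
 * s9    s11  s12 
 * s10   s13  s14 
   s11    s7   s8 
   s12    s9  s10 
   s13   s11  s12 
   s14   s13  s14 
(> = start, * = accepting)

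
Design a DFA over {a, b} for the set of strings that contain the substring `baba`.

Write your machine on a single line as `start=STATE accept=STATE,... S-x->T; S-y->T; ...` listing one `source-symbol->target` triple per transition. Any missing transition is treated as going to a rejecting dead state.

Track how much of `baba` has been matched so far: state S0 is no progress, S4 is the absorbing accept state reached once `baba` has occurred. Intermediate states record partial matches; on a mismatch, fall back to the longest reusable overlap.
5 states suffice.
        a   b  
>  S0   S0  S1 
   S1   S2  S1 
   S2   S0  S3 
   S3   S4  S1 
 * S4   S4  S4 
(> = start, * = accepting)

start=S0; accept=S4; S0-a->S0; S0-b->S1; S1-a->S2; S1-b->S1; S2-a->S0; S2-b->S3; S3-a->S4; S3-b->S1; S4-a->S4; S4-b->S4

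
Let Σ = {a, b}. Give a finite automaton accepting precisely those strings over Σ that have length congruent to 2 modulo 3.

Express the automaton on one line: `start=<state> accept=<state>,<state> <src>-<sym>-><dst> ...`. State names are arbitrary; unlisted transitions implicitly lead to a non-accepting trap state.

Only the length mod 3 matters, so use a 3-cycle: from any state, every input symbol moves to the next state, wrapping q2 back to q0. Mark q2 accepting.
        a   b  
>  q0   q1  q1 
   q1   q2  q2 
 * q2   q0  q0 
(> = start, * = accepting)

start=q0 accept=q2 q0-a->q1 q0-b->q1 q1-a->q2 q1-b->q2 q2-a->q0 q2-b->q0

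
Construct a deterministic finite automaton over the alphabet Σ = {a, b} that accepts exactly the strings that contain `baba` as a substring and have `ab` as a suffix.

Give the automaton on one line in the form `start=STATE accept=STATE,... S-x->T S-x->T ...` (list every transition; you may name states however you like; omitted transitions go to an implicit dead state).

start=q0 accept=q5 q0-a->q0 q0-b->q1 q1-a->q2 q1-b->q1 q2-a->q0 q2-b->q3 q3-a->q4 q3-b->q1 q4-a->q4 q4-b->q5 q5-a->q4 q5-b->q6 q6-a->q4 q6-b->q6

Handle the two conditions separately and then intersect. One (5 states) tracks whether and how much of `baba` has been seen; the other (3 states) tracks how much of the suffix `ab` has currently been matched. Each combined state is a pair, one component from each; accept when both components accept. Minimizing collapses redundant product states.
With 7 states:
        a   b  
>  q0   q0  q1 
   q1   q2  q1 
   q2   q0  q3 
   q3   q4  q1 
   q4   q4  q5 
 * q5   q4  q6 
   q6   q4  q6 
(> = start, * = accepting)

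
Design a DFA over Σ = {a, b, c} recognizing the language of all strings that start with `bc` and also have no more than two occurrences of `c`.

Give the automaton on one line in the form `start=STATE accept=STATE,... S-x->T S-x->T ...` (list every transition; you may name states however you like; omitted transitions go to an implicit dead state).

start=q0 accept=q3,q4 q0-a->q1 q0-b->q2 q0-c->q1 q1-a->q1 q1-b->q1 q1-c->q1 q2-a->q1 q2-b->q1 q2-c->q3 q3-a->q3 q3-b->q3 q3-c->q4 q4-a->q4 q4-b->q4 q4-c->q1

Build one automaton per condition and run them in lockstep. One (4 states) tracks whether the input so far still matches the prefix `bc`; the other (4 states) tracks the count of `c`s, saturating at 3. Each combined state is a pair, one component from each; accept when both components accept. Minimizing collapses redundant product states.
With 5 states:
        a   b   c  
>  q0   q1  q2  q1 
   q1   q1  q1  q1 
   q2   q1  q1  q3 
 * q3   q3  q3  q4 
 * q4   q4  q4  q1 
(> = start, * = accepting)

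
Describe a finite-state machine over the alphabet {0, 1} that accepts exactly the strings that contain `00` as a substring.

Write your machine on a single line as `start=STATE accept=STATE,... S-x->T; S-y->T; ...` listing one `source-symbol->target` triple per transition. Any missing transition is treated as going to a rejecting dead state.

States q0..q1 record the length of the longest prefix of `00` that matches the current input suffix. Reaching q2 means `00` has been seen, and we stay there forever. Accept from q2.
A 3-state machine:
        0   1  
>  q0   q1  q0 
   q1   q2  q0 
 * q2   q2  q2 
(> = start, * = accepting)

start=q0; accept=q2; q0-0->q1; q0-1->q0; q1-0->q2; q1-1->q0; q2-0->q2; q2-1->q2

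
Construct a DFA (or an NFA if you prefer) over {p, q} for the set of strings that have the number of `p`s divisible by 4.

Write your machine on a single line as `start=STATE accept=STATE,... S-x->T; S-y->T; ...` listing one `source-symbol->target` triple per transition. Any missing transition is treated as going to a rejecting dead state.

start=s0; accept=s0; s0-p->s1; s0-q->s0; s1-p->s2; s1-q->s1; s2-p->s3; s2-q->s2; s3-p->s0; s3-q->s3

Keep the running count of `p`s modulo 4: each `p` advances along the cycle s0 → s1 → s2 → s3 → s0 while other symbols loop. Accept at s0.
With 4 states:
        p   q  
>* s0   s1  s0 
   s1   s2  s1 
   s2   s3  s2 
   s3   s0  s3 
(> = start, * = accepting)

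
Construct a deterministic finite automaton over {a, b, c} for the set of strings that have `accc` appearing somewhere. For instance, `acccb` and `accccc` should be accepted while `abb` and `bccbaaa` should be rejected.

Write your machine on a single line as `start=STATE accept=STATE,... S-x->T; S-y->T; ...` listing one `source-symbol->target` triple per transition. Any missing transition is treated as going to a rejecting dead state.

States q0..q3 record the length of the longest prefix of `accc` that matches the current input suffix. Reaching q4 means `accc` has been seen, and we stay there forever. Accept from q4.
With 5 states:
        a   b   c  
>  q0   q1  q0  q0 
   q1   q1  q0  q2 
   q2   q1  q0  q3 
   q3   q1  q0  q4 
 * q4   q4  q4  q4 
(> = start, * = accepting)

start=q0; accept=q4; q0-a->q1; q0-b->q0; q0-c->q0; q1-a->q1; q1-b->q0; q1-c->q2; q2-a->q1; q2-b->q0; q2-c->q3; q3-a->q1; q3-b->q0; q3-c->q4; q4-a->q4; q4-b->q4; q4-c->q4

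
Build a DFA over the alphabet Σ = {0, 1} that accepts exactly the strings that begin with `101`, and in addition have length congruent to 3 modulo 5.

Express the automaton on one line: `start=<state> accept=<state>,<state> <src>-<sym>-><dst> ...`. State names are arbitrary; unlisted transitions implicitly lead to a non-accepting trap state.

start=A accept=E A-0->B A-1->C B-0->B B-1->B C-0->D C-1->B D-0->B D-1->E E-0->F E-1->F F-0->G F-1->G G-0->H G-1->H H-0->I H-1->I I-0->E I-1->E

Run two small machines in parallel and take their product. One (5 states) tracks whether the input so far still matches the prefix `101`; the other (5 states) tracks the input length modulo 5. Each combined state is a pair, one component from each; accept when both components accept. After merging equivalent states the machine shrinks.
A 9-state machine:
       0  1 
>  A   B  C 
   B   B  B 
   C   D  B 
   D   B  E 
 * E   F  F 
   F   G  G 
   G   H  H 
   H   I  I 
   I   E  E 
(> = start, * = accepting)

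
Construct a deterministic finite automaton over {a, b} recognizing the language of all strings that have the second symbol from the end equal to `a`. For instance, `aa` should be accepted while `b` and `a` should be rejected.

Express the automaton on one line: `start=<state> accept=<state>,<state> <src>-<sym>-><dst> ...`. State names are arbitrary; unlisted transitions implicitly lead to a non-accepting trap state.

Because acceptance depends on a position counted from the end, the machine has to buffer the most recent 2 symbols. Make each state the string of the last up-to-2 symbols read; on input `x` shift the window left and append `x`. Accept when the buffered window has length 2 and begins with `a`.
A 7-state machine:
        a   b  
>  S0   S1  S2 
   S1   S3  S4 
   S2   S5  S6 
 * S3   S3  S4 
 * S4   S5  S6 
   S5   S3  S4 
   S6   S5  S6 
(> = start, * = accepting)

start=S0 accept=S3,S4 S0-a->S1 S0-b->S2 S1-a->S3 S1-b->S4 S2-a->S5 S2-b->S6 S3-a->S3 S3-b->S4 S4-a->S5 S4-b->S6 S5-a->S3 S5-b->S4 S6-a->S5 S6-b->S6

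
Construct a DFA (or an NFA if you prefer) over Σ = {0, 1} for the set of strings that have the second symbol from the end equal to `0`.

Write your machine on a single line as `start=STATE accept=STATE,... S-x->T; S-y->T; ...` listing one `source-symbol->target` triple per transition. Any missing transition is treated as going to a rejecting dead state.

Because acceptance depends on a position counted from the end, the machine has to buffer the most recent 2 symbols. Make each state the string of the last up-to-2 symbols read; on input `x` shift the window left and append `x`. Accept when the buffered window has length 2 and begins with `0`.
7 states suffice.
       0  1 
>  A   B  C 
   B   D  E 
   C   F  G 
 * D   D  E 
 * E   F  G 
   F   D  E 
   G   F  G 
(> = start, * = accepting)

start=A; accept=D,E; A-0->B; A-1->C; B-0->D; B-1->E; C-0->F; C-1->G; D-0->D; D-1->E; E-0->F; E-1->G; F-0->D; F-1->E; G-0->F; G-1->G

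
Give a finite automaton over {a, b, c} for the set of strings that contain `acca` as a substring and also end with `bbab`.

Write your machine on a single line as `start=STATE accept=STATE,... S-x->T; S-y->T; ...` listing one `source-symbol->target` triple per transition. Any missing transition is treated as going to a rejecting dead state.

Handle the two conditions separately and then intersect. One (5 states) tracks whether and how much of `acca` has been seen; the other (5 states) tracks how much of the suffix `bbab` has currently been matched. Each combined state is a pair, one component from each; accept when both components accept. Equivalent product states are then merged.
9 states suffice.
        a   b   c  
>  q0   q1  q0  q0 
   q1   q1  q0  q2 
   q2   q1  q0  q3 
   q3   q4  q0  q0 
   q4   q4  q5  q4 
   q5   q4  q6  q4 
   q6   q7  q6  q4 
   q7   q4  q8  q4 
 * q8   q4  q6  q4 
(> = start, * = accepting)

start=q0; accept=q8; q0-a->q1; q0-b->q0; q0-c->q0; q1-a->q1; q1-b->q0; q1-c->q2; q2-a->q1; q2-b->q0; q2-c->q3; q3-a->q4; q3-b->q0; q3-c->q0; q4-a->q4; q4-b->q5; q4-c->q4; q5-a->q4; q5-b->q6; q5-c->q4; q6-a->q7; q6-b->q6; q6-c->q4; q7-a->q4; q7-b->q8; q7-c->q4; q8-a->q4; q8-b->q6; q8-c->q4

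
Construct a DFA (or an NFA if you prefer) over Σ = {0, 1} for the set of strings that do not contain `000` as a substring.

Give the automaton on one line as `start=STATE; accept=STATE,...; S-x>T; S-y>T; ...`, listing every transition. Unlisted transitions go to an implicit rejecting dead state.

start=q0; accept=q0,q1,q2; q0-0>q1; q0-1>q0; q1-0>q2; q1-1>q0; q2-0>q3; q2-1>q0; q3-0>q3; q3-1>q3

This is the complement of 'contains `000`'. Use the same substring-matching states — q0 through q3 holding how much of `000` has just been matched — but flip the accepting set: everything except the trap q3 accepts.
With 4 states:
        0   1  
>* q0   q1  q0 
 * q1   q2  q0 
 * q2   q3  q0 
   q3   q3  q3 
(> = start, * = accepting)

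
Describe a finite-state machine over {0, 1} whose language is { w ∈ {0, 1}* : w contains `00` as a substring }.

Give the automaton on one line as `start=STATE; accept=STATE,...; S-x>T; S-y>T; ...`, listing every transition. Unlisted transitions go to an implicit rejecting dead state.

start=s0; accept=s2; s0-0>s1; s0-1>s0; s1-0>s2; s1-1>s0; s2-0>s2; s2-1>s2

Track how much of `00` has been matched so far: state s0 is no progress, s2 is the absorbing accept state reached once `00` has occurred. Intermediate states record partial matches; on a mismatch, fall back to the longest reusable overlap.
With 3 states:
        0   1  
>  s0   s1  s0 
   s1   s2  s0 
 * s2   s2  s2 
(> = start, * = accepting)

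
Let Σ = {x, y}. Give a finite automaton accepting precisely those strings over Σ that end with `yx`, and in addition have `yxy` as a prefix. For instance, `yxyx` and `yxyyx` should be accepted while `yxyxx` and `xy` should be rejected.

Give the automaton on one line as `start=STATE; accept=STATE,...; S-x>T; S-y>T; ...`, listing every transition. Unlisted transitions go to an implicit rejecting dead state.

Build one automaton per condition and run them in lockstep. One (3 states) tracks how much of the suffix `yx` has currently been matched; the other (5 states) tracks whether the input so far still matches the prefix `yxy`. Each combined state is a pair, one component from each; accept when both components accept. After merging equivalent states the machine shrinks.
A 7-state machine:
        x   y  
>  S0   S1  S2 
   S1   S1  S1 
   S2   S3  S1 
   S3   S1  S4 
   S4   S5  S4 
 * S5   S6  S4 
   S6   S6  S4 
(> = start, * = accepting)

start=S0; accept=S5; S0-x>S1; S0-y>S2; S1-x>S1; S1-y>S1; S2-x>S3; S2-y>S1; S3-x>S1; S3-y>S4; S4-x>S5; S4-y>S4; S5-x>S6; S5-y>S4; S6-x>S6; S6-y>S4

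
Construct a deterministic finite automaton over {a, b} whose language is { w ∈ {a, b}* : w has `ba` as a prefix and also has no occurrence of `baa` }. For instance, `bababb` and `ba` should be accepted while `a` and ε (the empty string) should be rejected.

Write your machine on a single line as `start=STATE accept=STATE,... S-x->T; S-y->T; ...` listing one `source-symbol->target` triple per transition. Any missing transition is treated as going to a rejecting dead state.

Run two small machines in parallel and take their product. The first has 4 states tracking whether the input so far still matches the prefix `ba`; the second has 4 states tracking partial matches of the forbidden pattern `baa`. A product state is a pair (one from each), accepting exactly when both do. After merging equivalent states the machine shrinks.
With 5 states:
        a   b  
>  q0   q1  q2 
   q1   q1  q1 
   q2   q3  q1 
 * q3   q1  q4 
 * q4   q3  q4 
(> = start, * = accepting)

start=q0; accept=q3,q4; q0-a->q1; q0-b->q2; q1-a->q1; q1-b->q1; q2-a->q3; q2-b->q1; q3-a->q1; q3-b->q4; q4-a->q3; q4-b->q4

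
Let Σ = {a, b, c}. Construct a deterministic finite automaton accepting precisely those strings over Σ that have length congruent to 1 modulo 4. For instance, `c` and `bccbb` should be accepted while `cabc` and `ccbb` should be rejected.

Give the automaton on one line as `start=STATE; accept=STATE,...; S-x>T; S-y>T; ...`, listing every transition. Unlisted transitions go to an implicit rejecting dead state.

start=s0; accept=s1; s0-a>s1; s0-b>s1; s0-c>s1; s1-a>s2; s1-b>s2; s1-c>s2; s2-a>s3; s2-b>s3; s2-c>s3; s3-a>s0; s3-b>s0; s3-c>s0

Only the length mod 4 matters, so use a 4-cycle: from any state, every input symbol moves to the next state, wrapping s3 back to s0. Mark s1 accepting.
4 states suffice.
        a   b   c  
>  s0   s1  s1  s1 
 * s1   s2  s2  s2 
   s2   s3  s3  s3 
   s3   s0  s0  s0 
(> = start, * = accepting)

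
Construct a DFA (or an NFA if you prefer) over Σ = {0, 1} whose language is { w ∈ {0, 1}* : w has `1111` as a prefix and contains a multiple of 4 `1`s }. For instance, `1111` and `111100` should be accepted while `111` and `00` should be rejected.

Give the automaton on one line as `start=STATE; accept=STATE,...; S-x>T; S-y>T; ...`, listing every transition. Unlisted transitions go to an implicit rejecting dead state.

start=A; accept=I; A-0>B; A-1>C; B-0>B; B-1>D; C-0>D; C-1>E; D-0>D; D-1>F; E-0>F; E-1>G; F-0>F; F-1>H; G-0>H; G-1>I; H-0>H; H-1>B; I-0>I; I-1>J; J-0>J; J-1>K; K-0>K; K-1>L; L-0>L; L-1>I

Build one automaton per condition and run them in lockstep. One (6 states) tracks whether the input so far still matches the prefix `1111`; the other (4 states) tracks the count of `1`s modulo 4. Each combined state is a pair, one component from each; accept when both components accept.
       0  1 
>  A   B  C 
   B   B  D 
   C   D  E 
   D   D  F 
   E   F  G 
   F   F  H 
   G   H  I 
   H   H  B 
 * I   I  J 
   J   J  K 
   K   K  L 
   L   L  I 
(> = start, * = accepting)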